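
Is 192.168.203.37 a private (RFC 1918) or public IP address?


RFC 1918 private ranges:
  10.0.0.0/8 (10.0.0.0 - 10.255.255.255)
  172.16.0.0/12 (172.16.0.0 - 172.31.255.255)
  192.168.0.0/16 (192.168.0.0 - 192.168.255.255)
Private (in 192.168.0.0/16)


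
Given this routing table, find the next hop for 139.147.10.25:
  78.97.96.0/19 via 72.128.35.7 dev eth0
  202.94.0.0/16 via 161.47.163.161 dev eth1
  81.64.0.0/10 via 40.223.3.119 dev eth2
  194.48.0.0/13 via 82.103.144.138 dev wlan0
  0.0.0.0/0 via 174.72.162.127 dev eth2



Longest prefix match for 139.147.10.25:
  /19 78.97.96.0: no
  /16 202.94.0.0: no
  /10 81.64.0.0: no
  /13 194.48.0.0: no
  /0 0.0.0.0: MATCH
Selected: next-hop 174.72.162.127 via eth2 (matched /0)


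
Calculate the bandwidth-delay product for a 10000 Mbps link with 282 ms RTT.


BDP = bandwidth * RTT
= 10000 Mbps * 282 ms
= 10000 * 1e6 * 282 / 1000 bits
= 2820000000 bits
= 352500000 bytes
= 344238.2812 KB
BDP = 2820000000 bits (352500000 bytes)


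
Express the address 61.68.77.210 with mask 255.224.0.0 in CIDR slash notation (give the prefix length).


Binary: 11111111.11100000.00000000.00000000
Count leading 1s
Prefix: /11


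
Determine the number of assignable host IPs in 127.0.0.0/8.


Host bits = 32 - 8 = 24
Total addresses = 2^24 = 16777216
Usable = total - 2 (network and broadcast)
Usable hosts: 16777214


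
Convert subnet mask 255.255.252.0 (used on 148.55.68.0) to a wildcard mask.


Subnet mask: 255.255.252.0
Wildcard = 255.255.255.255 - subnet mask
255 - 255 = 0
255 - 255 = 0
255 - 252 = 3
255 - 0 = 255
Wildcard: 0.0.3.255


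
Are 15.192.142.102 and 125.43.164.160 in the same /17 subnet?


Mask: 255.255.128.0
15.192.142.102 AND mask = 15.192.128.0
125.43.164.160 AND mask = 125.43.128.0
No, different subnets (15.192.128.0 vs 125.43.128.0)


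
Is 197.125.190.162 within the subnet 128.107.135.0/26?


Subnet network: 128.107.135.0
Test IP AND mask: 197.125.190.128
No, 197.125.190.162 is not in 128.107.135.0/26


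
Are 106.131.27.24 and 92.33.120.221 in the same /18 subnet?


Mask: 255.255.192.0
106.131.27.24 AND mask = 106.131.0.0
92.33.120.221 AND mask = 92.33.64.0
No, different subnets (106.131.0.0 vs 92.33.64.0)


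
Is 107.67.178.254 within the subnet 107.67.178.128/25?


Subnet network: 107.67.178.128
Test IP AND mask: 107.67.178.128
Yes, 107.67.178.254 is in 107.67.178.128/25


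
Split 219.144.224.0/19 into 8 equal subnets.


New prefix = 19 + 3 = 22
Each subnet has 1024 addresses
  219.144.224.0/22
  219.144.228.0/22
  219.144.232.0/22
  219.144.236.0/22
  219.144.240.0/22
  219.144.244.0/22
  219.144.248.0/22
  219.144.252.0/22
Subnets: 219.144.224.0/22, 219.144.228.0/22, 219.144.232.0/22, 219.144.236.0/22, 219.144.240.0/22, 219.144.244.0/22, 219.144.248.0/22, 219.144.252.0/22


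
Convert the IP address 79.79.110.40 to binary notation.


79 = 01001111
79 = 01001111
110 = 01101110
40 = 00101000
Binary: 01001111.01001111.01101110.00101000


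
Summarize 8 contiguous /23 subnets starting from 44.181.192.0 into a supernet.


Original prefix: /23
Number of subnets: 8 = 2^3
New prefix = 23 - 3 = 20
Supernet: 44.181.192.0/20


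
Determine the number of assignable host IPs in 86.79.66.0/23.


Host bits = 32 - 23 = 9
Total addresses = 2^9 = 512
Usable = total - 2 (network and broadcast)
Usable hosts: 510


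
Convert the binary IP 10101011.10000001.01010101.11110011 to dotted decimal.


10101011 = 171
10000001 = 129
01010101 = 85
11110011 = 243
IP: 171.129.85.243


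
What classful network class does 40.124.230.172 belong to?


First octet: 40
Binary: 00101000
0xxxxxxx -> Class A (1-126)
Class A, default mask 255.0.0.0 (/8)


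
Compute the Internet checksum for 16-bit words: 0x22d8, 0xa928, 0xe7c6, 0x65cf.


Sum all words (with carry folding):
+ 0x22d8 = 0x22d8
+ 0xa928 = 0xcc00
+ 0xe7c6 = 0xb3c7
+ 0x65cf = 0x1997
One's complement: ~0x1997
Checksum = 0xe668


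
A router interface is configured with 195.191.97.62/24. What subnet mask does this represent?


/24 means 24 network bits, 8 host bits
Binary: 11111111111111111111111100000000
Mask: 255.255.255.0


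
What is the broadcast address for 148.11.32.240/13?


Network: 148.8.0.0/13
Host bits = 19
Set all host bits to 1:
Broadcast: 148.15.255.255


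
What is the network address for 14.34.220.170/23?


IP:   00001110.00100010.11011100.10101010
Mask: 11111111.11111111.11111110.00000000
AND operation:
Net:  00001110.00100010.11011100.00000000
Network: 14.34.220.0/23


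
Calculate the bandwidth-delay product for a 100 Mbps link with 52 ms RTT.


BDP = bandwidth * RTT
= 100 Mbps * 52 ms
= 100 * 1e6 * 52 / 1000 bits
= 5200000 bits
= 650000 bytes
= 634.7656 KB
BDP = 5200000 bits (650000 bytes)


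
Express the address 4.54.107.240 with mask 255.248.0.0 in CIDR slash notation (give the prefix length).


Binary: 11111111.11111000.00000000.00000000
Count leading 1s
Prefix: /13


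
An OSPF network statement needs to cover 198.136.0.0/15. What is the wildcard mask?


Subnet mask: 255.254.0.0
Wildcard = 255.255.255.255 - subnet mask
255 - 255 = 0
255 - 254 = 1
255 - 0 = 255
255 - 0 = 255
Wildcard: 0.1.255.255


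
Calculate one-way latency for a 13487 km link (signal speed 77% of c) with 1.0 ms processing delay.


Speed = 0.77 * 3e5 km/s = 231000 km/s
Propagation delay = 13487 / 231000 = 0.0584 s = 58.3853 ms
Processing delay = 1.0 ms
Total one-way latency = 59.3853 ms


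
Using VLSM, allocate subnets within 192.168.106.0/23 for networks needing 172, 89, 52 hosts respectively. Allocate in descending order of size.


172 hosts -> /24 (254 usable): 192.168.106.0/24
89 hosts -> /25 (126 usable): 192.168.107.0/25
52 hosts -> /26 (62 usable): 192.168.107.128/26
Allocation: 192.168.106.0/24 (172 hosts, 254 usable); 192.168.107.0/25 (89 hosts, 126 usable); 192.168.107.128/26 (52 hosts, 62 usable)


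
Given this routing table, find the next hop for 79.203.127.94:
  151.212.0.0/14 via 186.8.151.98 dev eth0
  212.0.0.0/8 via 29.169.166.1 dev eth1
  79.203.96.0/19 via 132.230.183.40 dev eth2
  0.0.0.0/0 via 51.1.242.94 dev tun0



Longest prefix match for 79.203.127.94:
  /14 151.212.0.0: no
  /8 212.0.0.0: no
  /19 79.203.96.0: MATCH
  /0 0.0.0.0: MATCH
Selected: next-hop 132.230.183.40 via eth2 (matched /19)


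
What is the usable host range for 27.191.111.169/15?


Network: 27.190.0.0
Broadcast: 27.191.255.255
First usable = network + 1
Last usable = broadcast - 1
Range: 27.190.0.1 to 27.191.255.254


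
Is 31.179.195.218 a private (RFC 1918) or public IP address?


RFC 1918 private ranges:
  10.0.0.0/8 (10.0.0.0 - 10.255.255.255)
  172.16.0.0/12 (172.16.0.0 - 172.31.255.255)
  192.168.0.0/16 (192.168.0.0 - 192.168.255.255)
Public (not in any RFC 1918 range)


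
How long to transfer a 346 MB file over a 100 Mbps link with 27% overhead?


Effective throughput = 100 * (1 - 27/100) = 73 Mbps
File size in Mb = 346 * 8 = 2768 Mb
Time = 2768 / 73
Time = 37.9178 seconds


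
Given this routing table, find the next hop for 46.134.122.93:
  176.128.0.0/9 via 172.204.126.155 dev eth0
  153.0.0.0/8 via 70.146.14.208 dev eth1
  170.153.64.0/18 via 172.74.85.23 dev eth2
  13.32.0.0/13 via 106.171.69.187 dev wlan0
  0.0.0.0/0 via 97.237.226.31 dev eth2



Longest prefix match for 46.134.122.93:
  /9 176.128.0.0: no
  /8 153.0.0.0: no
  /18 170.153.64.0: no
  /13 13.32.0.0: no
  /0 0.0.0.0: MATCH
Selected: next-hop 97.237.226.31 via eth2 (matched /0)


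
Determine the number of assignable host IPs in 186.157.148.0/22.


Host bits = 32 - 22 = 10
Total addresses = 2^10 = 1024
Usable = total - 2 (network and broadcast)
Usable hosts: 1022


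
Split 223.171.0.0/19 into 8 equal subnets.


New prefix = 19 + 3 = 22
Each subnet has 1024 addresses
  223.171.0.0/22
  223.171.4.0/22
  223.171.8.0/22
  223.171.12.0/22
  223.171.16.0/22
  223.171.20.0/22
  223.171.24.0/22
  223.171.28.0/22
Subnets: 223.171.0.0/22, 223.171.4.0/22, 223.171.8.0/22, 223.171.12.0/22, 223.171.16.0/22, 223.171.20.0/22, 223.171.24.0/22, 223.171.28.0/22


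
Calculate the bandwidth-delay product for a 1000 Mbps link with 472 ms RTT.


BDP = bandwidth * RTT
= 1000 Mbps * 472 ms
= 1000 * 1e6 * 472 / 1000 bits
= 472000000 bits
= 59000000 bytes
= 57617.1875 KB
BDP = 472000000 bits (59000000 bytes)


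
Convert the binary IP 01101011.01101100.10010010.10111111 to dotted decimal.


01101011 = 107
01101100 = 108
10010010 = 146
10111111 = 191
IP: 107.108.146.191


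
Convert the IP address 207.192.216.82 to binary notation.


207 = 11001111
192 = 11000000
216 = 11011000
82 = 01010010
Binary: 11001111.11000000.11011000.01010010


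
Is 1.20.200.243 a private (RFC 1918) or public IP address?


RFC 1918 private ranges:
  10.0.0.0/8 (10.0.0.0 - 10.255.255.255)
  172.16.0.0/12 (172.16.0.0 - 172.31.255.255)
  192.168.0.0/16 (192.168.0.0 - 192.168.255.255)
Public (not in any RFC 1918 range)


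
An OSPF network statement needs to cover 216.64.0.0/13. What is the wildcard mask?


Subnet mask: 255.248.0.0
Wildcard = 255.255.255.255 - subnet mask
255 - 255 = 0
255 - 248 = 7
255 - 0 = 255
255 - 0 = 255
Wildcard: 0.7.255.255


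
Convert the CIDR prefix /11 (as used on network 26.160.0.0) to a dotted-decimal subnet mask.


/11 means 11 network bits, 21 host bits
Binary: 11111111111000000000000000000000
Mask: 255.224.0.0


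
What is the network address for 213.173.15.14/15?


IP:   11010101.10101101.00001111.00001110
Mask: 11111111.11111110.00000000.00000000
AND operation:
Net:  11010101.10101100.00000000.00000000
Network: 213.172.0.0/15


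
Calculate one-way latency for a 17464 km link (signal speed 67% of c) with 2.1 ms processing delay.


Speed = 0.67 * 3e5 km/s = 201000 km/s
Propagation delay = 17464 / 201000 = 0.0869 s = 86.8856 ms
Processing delay = 2.1 ms
Total one-way latency = 88.9856 ms


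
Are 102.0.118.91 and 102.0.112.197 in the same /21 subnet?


Mask: 255.255.248.0
102.0.118.91 AND mask = 102.0.112.0
102.0.112.197 AND mask = 102.0.112.0
Yes, same subnet (102.0.112.0)


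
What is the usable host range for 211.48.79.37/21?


Network: 211.48.72.0
Broadcast: 211.48.79.255
First usable = network + 1
Last usable = broadcast - 1
Range: 211.48.72.1 to 211.48.79.254


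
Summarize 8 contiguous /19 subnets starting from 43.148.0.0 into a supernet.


Original prefix: /19
Number of subnets: 8 = 2^3
New prefix = 19 - 3 = 16
Supernet: 43.148.0.0/16


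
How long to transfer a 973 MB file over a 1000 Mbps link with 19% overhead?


Effective throughput = 1000 * (1 - 19/100) = 810 Mbps
File size in Mb = 973 * 8 = 7784 Mb
Time = 7784 / 810
Time = 9.6099 seconds


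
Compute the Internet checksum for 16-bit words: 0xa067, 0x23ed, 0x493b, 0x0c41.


Sum all words (with carry folding):
+ 0xa067 = 0xa067
+ 0x23ed = 0xc454
+ 0x493b = 0x0d90
+ 0x0c41 = 0x19d1
One's complement: ~0x19d1
Checksum = 0xe62e


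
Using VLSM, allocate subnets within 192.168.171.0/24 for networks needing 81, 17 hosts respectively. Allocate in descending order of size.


81 hosts -> /25 (126 usable): 192.168.171.0/25
17 hosts -> /27 (30 usable): 192.168.171.128/27
Allocation: 192.168.171.0/25 (81 hosts, 126 usable); 192.168.171.128/27 (17 hosts, 30 usable)


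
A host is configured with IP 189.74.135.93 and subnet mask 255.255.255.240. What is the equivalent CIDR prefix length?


Binary: 11111111.11111111.11111111.11110000
Count leading 1s
Prefix: /28


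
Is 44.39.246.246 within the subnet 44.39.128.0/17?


Subnet network: 44.39.128.0
Test IP AND mask: 44.39.128.0
Yes, 44.39.246.246 is in 44.39.128.0/17


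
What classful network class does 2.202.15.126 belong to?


First octet: 2
Binary: 00000010
0xxxxxxx -> Class A (1-126)
Class A, default mask 255.0.0.0 (/8)


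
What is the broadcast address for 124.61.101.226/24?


Network: 124.61.101.0/24
Host bits = 8
Set all host bits to 1:
Broadcast: 124.61.101.255


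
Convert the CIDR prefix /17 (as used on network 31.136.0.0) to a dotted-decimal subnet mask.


/17 means 17 network bits, 15 host bits
Binary: 11111111111111111000000000000000
Mask: 255.255.128.0


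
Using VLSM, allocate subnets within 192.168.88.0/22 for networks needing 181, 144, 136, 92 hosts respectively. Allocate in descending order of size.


181 hosts -> /24 (254 usable): 192.168.88.0/24
144 hosts -> /24 (254 usable): 192.168.89.0/24
136 hosts -> /24 (254 usable): 192.168.90.0/24
92 hosts -> /25 (126 usable): 192.168.91.0/25
Allocation: 192.168.88.0/24 (181 hosts, 254 usable); 192.168.89.0/24 (144 hosts, 254 usable); 192.168.90.0/24 (136 hosts, 254 usable); 192.168.91.0/25 (92 hosts, 126 usable)


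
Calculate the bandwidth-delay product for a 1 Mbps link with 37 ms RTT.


BDP = bandwidth * RTT
= 1 Mbps * 37 ms
= 1 * 1e6 * 37 / 1000 bits
= 37000 bits
= 4625 bytes
= 4.5166 KB
BDP = 37000 bits (4625 bytes)


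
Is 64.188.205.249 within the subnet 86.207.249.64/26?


Subnet network: 86.207.249.64
Test IP AND mask: 64.188.205.192
No, 64.188.205.249 is not in 86.207.249.64/26


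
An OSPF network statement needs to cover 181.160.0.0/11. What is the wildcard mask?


Subnet mask: 255.224.0.0
Wildcard = 255.255.255.255 - subnet mask
255 - 255 = 0
255 - 224 = 31
255 - 0 = 255
255 - 0 = 255
Wildcard: 0.31.255.255


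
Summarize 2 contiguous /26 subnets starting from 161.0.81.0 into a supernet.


Original prefix: /26
Number of subnets: 2 = 2^1
New prefix = 26 - 1 = 25
Supernet: 161.0.81.0/25


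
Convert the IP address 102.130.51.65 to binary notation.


102 = 01100110
130 = 10000010
51 = 00110011
65 = 01000001
Binary: 01100110.10000010.00110011.01000001


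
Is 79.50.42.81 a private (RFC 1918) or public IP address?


RFC 1918 private ranges:
  10.0.0.0/8 (10.0.0.0 - 10.255.255.255)
  172.16.0.0/12 (172.16.0.0 - 172.31.255.255)
  192.168.0.0/16 (192.168.0.0 - 192.168.255.255)
Public (not in any RFC 1918 range)


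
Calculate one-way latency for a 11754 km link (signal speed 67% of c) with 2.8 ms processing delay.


Speed = 0.67 * 3e5 km/s = 201000 km/s
Propagation delay = 11754 / 201000 = 0.0585 s = 58.4776 ms
Processing delay = 2.8 ms
Total one-way latency = 61.2776 ms


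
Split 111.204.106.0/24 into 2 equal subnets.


New prefix = 24 + 1 = 25
Each subnet has 128 addresses
  111.204.106.0/25
  111.204.106.128/25
Subnets: 111.204.106.0/25, 111.204.106.128/25


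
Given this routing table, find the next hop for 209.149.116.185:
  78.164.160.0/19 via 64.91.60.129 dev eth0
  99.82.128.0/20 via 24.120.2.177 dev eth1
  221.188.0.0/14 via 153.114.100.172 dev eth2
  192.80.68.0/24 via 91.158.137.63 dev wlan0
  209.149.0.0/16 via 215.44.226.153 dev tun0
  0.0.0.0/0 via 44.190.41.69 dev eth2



Longest prefix match for 209.149.116.185:
  /19 78.164.160.0: no
  /20 99.82.128.0: no
  /14 221.188.0.0: no
  /24 192.80.68.0: no
  /16 209.149.0.0: MATCH
  /0 0.0.0.0: MATCH
Selected: next-hop 215.44.226.153 via tun0 (matched /16)


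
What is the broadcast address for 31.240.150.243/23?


Network: 31.240.150.0/23
Host bits = 9
Set all host bits to 1:
Broadcast: 31.240.151.255


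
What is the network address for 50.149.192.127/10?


IP:   00110010.10010101.11000000.01111111
Mask: 11111111.11000000.00000000.00000000
AND operation:
Net:  00110010.10000000.00000000.00000000
Network: 50.128.0.0/10


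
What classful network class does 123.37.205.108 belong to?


First octet: 123
Binary: 01111011
0xxxxxxx -> Class A (1-126)
Class A, default mask 255.0.0.0 (/8)


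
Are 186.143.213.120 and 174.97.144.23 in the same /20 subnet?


Mask: 255.255.240.0
186.143.213.120 AND mask = 186.143.208.0
174.97.144.23 AND mask = 174.97.144.0
No, different subnets (186.143.208.0 vs 174.97.144.0)


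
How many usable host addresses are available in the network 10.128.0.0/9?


Host bits = 32 - 9 = 23
Total addresses = 2^23 = 8388608
Usable = total - 2 (network and broadcast)
Usable hosts: 8388606


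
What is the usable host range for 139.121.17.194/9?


Network: 139.0.0.0
Broadcast: 139.127.255.255
First usable = network + 1
Last usable = broadcast - 1
Range: 139.0.0.1 to 139.127.255.254


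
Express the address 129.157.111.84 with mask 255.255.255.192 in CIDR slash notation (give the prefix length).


Binary: 11111111.11111111.11111111.11000000
Count leading 1s
Prefix: /26


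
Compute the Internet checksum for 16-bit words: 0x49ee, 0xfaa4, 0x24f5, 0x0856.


Sum all words (with carry folding):
+ 0x49ee = 0x49ee
+ 0xfaa4 = 0x4493
+ 0x24f5 = 0x6988
+ 0x0856 = 0x71de
One's complement: ~0x71de
Checksum = 0x8e21


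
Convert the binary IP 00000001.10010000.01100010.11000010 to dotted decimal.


00000001 = 1
10010000 = 144
01100010 = 98
11000010 = 194
IP: 1.144.98.194


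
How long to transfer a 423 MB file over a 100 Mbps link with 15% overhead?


Effective throughput = 100 * (1 - 15/100) = 85 Mbps
File size in Mb = 423 * 8 = 3384 Mb
Time = 3384 / 85
Time = 39.8118 seconds


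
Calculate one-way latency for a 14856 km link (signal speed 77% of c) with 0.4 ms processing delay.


Speed = 0.77 * 3e5 km/s = 231000 km/s
Propagation delay = 14856 / 231000 = 0.0643 s = 64.3117 ms
Processing delay = 0.4 ms
Total one-way latency = 64.7117 ms


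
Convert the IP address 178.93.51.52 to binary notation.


178 = 10110010
93 = 01011101
51 = 00110011
52 = 00110100
Binary: 10110010.01011101.00110011.00110100


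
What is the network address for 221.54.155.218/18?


IP:   11011101.00110110.10011011.11011010
Mask: 11111111.11111111.11000000.00000000
AND operation:
Net:  11011101.00110110.10000000.00000000
Network: 221.54.128.0/18


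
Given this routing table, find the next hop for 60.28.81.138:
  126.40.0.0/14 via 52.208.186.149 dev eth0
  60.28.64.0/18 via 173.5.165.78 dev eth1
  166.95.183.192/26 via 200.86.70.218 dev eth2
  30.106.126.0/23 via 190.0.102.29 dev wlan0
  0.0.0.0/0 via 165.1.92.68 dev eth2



Longest prefix match for 60.28.81.138:
  /14 126.40.0.0: no
  /18 60.28.64.0: MATCH
  /26 166.95.183.192: no
  /23 30.106.126.0: no
  /0 0.0.0.0: MATCH
Selected: next-hop 173.5.165.78 via eth1 (matched /18)


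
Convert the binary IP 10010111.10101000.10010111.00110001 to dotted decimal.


10010111 = 151
10101000 = 168
10010111 = 151
00110001 = 49
IP: 151.168.151.49


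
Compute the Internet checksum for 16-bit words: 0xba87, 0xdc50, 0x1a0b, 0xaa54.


Sum all words (with carry folding):
+ 0xba87 = 0xba87
+ 0xdc50 = 0x96d8
+ 0x1a0b = 0xb0e3
+ 0xaa54 = 0x5b38
One's complement: ~0x5b38
Checksum = 0xa4c7


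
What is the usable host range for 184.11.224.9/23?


Network: 184.11.224.0
Broadcast: 184.11.225.255
First usable = network + 1
Last usable = broadcast - 1
Range: 184.11.224.1 to 184.11.225.254


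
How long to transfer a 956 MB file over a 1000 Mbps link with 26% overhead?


Effective throughput = 1000 * (1 - 26/100) = 740 Mbps
File size in Mb = 956 * 8 = 7648 Mb
Time = 7648 / 740
Time = 10.3351 seconds


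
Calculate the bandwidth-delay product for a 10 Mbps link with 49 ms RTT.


BDP = bandwidth * RTT
= 10 Mbps * 49 ms
= 10 * 1e6 * 49 / 1000 bits
= 490000 bits
= 61250 bytes
= 59.8145 KB
BDP = 490000 bits (61250 bytes)


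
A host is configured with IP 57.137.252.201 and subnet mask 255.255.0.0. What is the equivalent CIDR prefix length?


Binary: 11111111.11111111.00000000.00000000
Count leading 1s
Prefix: /16


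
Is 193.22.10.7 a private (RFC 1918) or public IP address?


RFC 1918 private ranges:
  10.0.0.0/8 (10.0.0.0 - 10.255.255.255)
  172.16.0.0/12 (172.16.0.0 - 172.31.255.255)
  192.168.0.0/16 (192.168.0.0 - 192.168.255.255)
Public (not in any RFC 1918 range)


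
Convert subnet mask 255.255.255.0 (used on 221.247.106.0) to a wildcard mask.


Subnet mask: 255.255.255.0
Wildcard = 255.255.255.255 - subnet mask
255 - 255 = 0
255 - 255 = 0
255 - 255 = 0
255 - 0 = 255
Wildcard: 0.0.0.255


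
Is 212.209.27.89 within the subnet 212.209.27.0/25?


Subnet network: 212.209.27.0
Test IP AND mask: 212.209.27.0
Yes, 212.209.27.89 is in 212.209.27.0/25


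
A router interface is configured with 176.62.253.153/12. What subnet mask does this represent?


/12 means 12 network bits, 20 host bits
Binary: 11111111111100000000000000000000
Mask: 255.240.0.0


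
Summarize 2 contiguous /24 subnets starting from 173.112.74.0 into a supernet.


Original prefix: /24
Number of subnets: 2 = 2^1
New prefix = 24 - 1 = 23
Supernet: 173.112.74.0/23


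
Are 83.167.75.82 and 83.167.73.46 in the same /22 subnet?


Mask: 255.255.252.0
83.167.75.82 AND mask = 83.167.72.0
83.167.73.46 AND mask = 83.167.72.0
Yes, same subnet (83.167.72.0)


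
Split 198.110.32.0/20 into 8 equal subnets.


New prefix = 20 + 3 = 23
Each subnet has 512 addresses
  198.110.32.0/23
  198.110.34.0/23
  198.110.36.0/23
  198.110.38.0/23
  198.110.40.0/23
  198.110.42.0/23
  198.110.44.0/23
  198.110.46.0/23
Subnets: 198.110.32.0/23, 198.110.34.0/23, 198.110.36.0/23, 198.110.38.0/23, 198.110.40.0/23, 198.110.42.0/23, 198.110.44.0/23, 198.110.46.0/23


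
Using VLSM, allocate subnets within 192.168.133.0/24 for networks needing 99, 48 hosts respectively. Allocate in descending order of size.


99 hosts -> /25 (126 usable): 192.168.133.0/25
48 hosts -> /26 (62 usable): 192.168.133.128/26
Allocation: 192.168.133.0/25 (99 hosts, 126 usable); 192.168.133.128/26 (48 hosts, 62 usable)


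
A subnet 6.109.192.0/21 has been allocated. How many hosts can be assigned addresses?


Host bits = 32 - 21 = 11
Total addresses = 2^11 = 2048
Usable = total - 2 (network and broadcast)
Usable hosts: 2046


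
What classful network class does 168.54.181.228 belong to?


First octet: 168
Binary: 10101000
10xxxxxx -> Class B (128-191)
Class B, default mask 255.255.0.0 (/16)


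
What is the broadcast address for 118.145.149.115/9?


Network: 118.128.0.0/9
Host bits = 23
Set all host bits to 1:
Broadcast: 118.255.255.255


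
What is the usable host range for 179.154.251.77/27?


Network: 179.154.251.64
Broadcast: 179.154.251.95
First usable = network + 1
Last usable = broadcast - 1
Range: 179.154.251.65 to 179.154.251.94


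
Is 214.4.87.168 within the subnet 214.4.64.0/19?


Subnet network: 214.4.64.0
Test IP AND mask: 214.4.64.0
Yes, 214.4.87.168 is in 214.4.64.0/19


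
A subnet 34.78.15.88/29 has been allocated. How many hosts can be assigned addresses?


Host bits = 32 - 29 = 3
Total addresses = 2^3 = 8
Usable = total - 2 (network and broadcast)
Usable hosts: 6


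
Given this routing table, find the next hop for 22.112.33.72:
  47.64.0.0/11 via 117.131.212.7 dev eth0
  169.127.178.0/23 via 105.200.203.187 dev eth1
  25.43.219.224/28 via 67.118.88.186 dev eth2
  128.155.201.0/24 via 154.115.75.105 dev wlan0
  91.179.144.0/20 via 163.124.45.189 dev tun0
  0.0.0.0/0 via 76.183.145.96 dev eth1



Longest prefix match for 22.112.33.72:
  /11 47.64.0.0: no
  /23 169.127.178.0: no
  /28 25.43.219.224: no
  /24 128.155.201.0: no
  /20 91.179.144.0: no
  /0 0.0.0.0: MATCH
Selected: next-hop 76.183.145.96 via eth1 (matched /0)


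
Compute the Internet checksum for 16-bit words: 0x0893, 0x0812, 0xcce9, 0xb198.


Sum all words (with carry folding):
+ 0x0893 = 0x0893
+ 0x0812 = 0x10a5
+ 0xcce9 = 0xdd8e
+ 0xb198 = 0x8f27
One's complement: ~0x8f27
Checksum = 0x70d8


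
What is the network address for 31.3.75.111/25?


IP:   00011111.00000011.01001011.01101111
Mask: 11111111.11111111.11111111.10000000
AND operation:
Net:  00011111.00000011.01001011.00000000
Network: 31.3.75.0/25


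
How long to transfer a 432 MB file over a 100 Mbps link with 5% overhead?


Effective throughput = 100 * (1 - 5/100) = 95 Mbps
File size in Mb = 432 * 8 = 3456 Mb
Time = 3456 / 95
Time = 36.3789 seconds


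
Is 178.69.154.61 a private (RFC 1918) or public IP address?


RFC 1918 private ranges:
  10.0.0.0/8 (10.0.0.0 - 10.255.255.255)
  172.16.0.0/12 (172.16.0.0 - 172.31.255.255)
  192.168.0.0/16 (192.168.0.0 - 192.168.255.255)
Public (not in any RFC 1918 range)


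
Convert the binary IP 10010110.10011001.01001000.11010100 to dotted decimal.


10010110 = 150
10011001 = 153
01001000 = 72
11010100 = 212
IP: 150.153.72.212


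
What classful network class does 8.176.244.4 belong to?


First octet: 8
Binary: 00001000
0xxxxxxx -> Class A (1-126)
Class A, default mask 255.0.0.0 (/8)


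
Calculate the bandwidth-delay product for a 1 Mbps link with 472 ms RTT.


BDP = bandwidth * RTT
= 1 Mbps * 472 ms
= 1 * 1e6 * 472 / 1000 bits
= 472000 bits
= 59000 bytes
= 57.6172 KB
BDP = 472000 bits (59000 bytes)


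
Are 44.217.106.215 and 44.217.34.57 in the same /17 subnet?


Mask: 255.255.128.0
44.217.106.215 AND mask = 44.217.0.0
44.217.34.57 AND mask = 44.217.0.0
Yes, same subnet (44.217.0.0)


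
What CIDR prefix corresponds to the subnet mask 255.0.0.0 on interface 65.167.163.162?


Binary: 11111111.00000000.00000000.00000000
Count leading 1s
Prefix: /8


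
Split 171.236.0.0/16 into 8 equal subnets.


New prefix = 16 + 3 = 19
Each subnet has 8192 addresses
  171.236.0.0/19
  171.236.32.0/19
  171.236.64.0/19
  171.236.96.0/19
  171.236.128.0/19
  171.236.160.0/19
  171.236.192.0/19
  171.236.224.0/19
Subnets: 171.236.0.0/19, 171.236.32.0/19, 171.236.64.0/19, 171.236.96.0/19, 171.236.128.0/19, 171.236.160.0/19, 171.236.192.0/19, 171.236.224.0/19


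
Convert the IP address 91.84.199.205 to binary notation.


91 = 01011011
84 = 01010100
199 = 11000111
205 = 11001101
Binary: 01011011.01010100.11000111.11001101


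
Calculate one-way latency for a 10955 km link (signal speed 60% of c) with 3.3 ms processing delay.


Speed = 0.6 * 3e5 km/s = 180000 km/s
Propagation delay = 10955 / 180000 = 0.0609 s = 60.8611 ms
Processing delay = 3.3 ms
Total one-way latency = 64.1611 ms


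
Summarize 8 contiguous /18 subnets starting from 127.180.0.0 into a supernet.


Original prefix: /18
Number of subnets: 8 = 2^3
New prefix = 18 - 3 = 15
Supernet: 127.180.0.0/15


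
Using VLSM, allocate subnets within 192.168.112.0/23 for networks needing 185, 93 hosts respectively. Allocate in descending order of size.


185 hosts -> /24 (254 usable): 192.168.112.0/24
93 hosts -> /25 (126 usable): 192.168.113.0/25
Allocation: 192.168.112.0/24 (185 hosts, 254 usable); 192.168.113.0/25 (93 hosts, 126 usable)


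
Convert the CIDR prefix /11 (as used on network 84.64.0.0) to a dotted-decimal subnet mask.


/11 means 11 network bits, 21 host bits
Binary: 11111111111000000000000000000000
Mask: 255.224.0.0


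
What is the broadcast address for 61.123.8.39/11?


Network: 61.96.0.0/11
Host bits = 21
Set all host bits to 1:
Broadcast: 61.127.255.255


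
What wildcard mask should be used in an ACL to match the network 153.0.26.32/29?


Subnet mask: 255.255.255.248
Wildcard = 255.255.255.255 - subnet mask
255 - 255 = 0
255 - 255 = 0
255 - 255 = 0
255 - 248 = 7
Wildcard: 0.0.0.7


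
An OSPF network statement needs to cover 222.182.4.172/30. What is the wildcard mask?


Subnet mask: 255.255.255.252
Wildcard = 255.255.255.255 - subnet mask
255 - 255 = 0
255 - 255 = 0
255 - 255 = 0
255 - 252 = 3
Wildcard: 0.0.0.3


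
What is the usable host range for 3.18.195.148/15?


Network: 3.18.0.0
Broadcast: 3.19.255.255
First usable = network + 1
Last usable = broadcast - 1
Range: 3.18.0.1 to 3.19.255.254


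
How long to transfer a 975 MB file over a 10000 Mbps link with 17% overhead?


Effective throughput = 10000 * (1 - 17/100) = 8300 Mbps
File size in Mb = 975 * 8 = 7800 Mb
Time = 7800 / 8300
Time = 0.9398 seconds


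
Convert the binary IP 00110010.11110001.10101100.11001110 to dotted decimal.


00110010 = 50
11110001 = 241
10101100 = 172
11001110 = 206
IP: 50.241.172.206


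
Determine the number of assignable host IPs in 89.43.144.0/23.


Host bits = 32 - 23 = 9
Total addresses = 2^9 = 512
Usable = total - 2 (network and broadcast)
Usable hosts: 510


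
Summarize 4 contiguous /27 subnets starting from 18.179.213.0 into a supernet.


Original prefix: /27
Number of subnets: 4 = 2^2
New prefix = 27 - 2 = 25
Supernet: 18.179.213.0/25


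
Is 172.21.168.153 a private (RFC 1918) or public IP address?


RFC 1918 private ranges:
  10.0.0.0/8 (10.0.0.0 - 10.255.255.255)
  172.16.0.0/12 (172.16.0.0 - 172.31.255.255)
  192.168.0.0/16 (192.168.0.0 - 192.168.255.255)
Private (in 172.16.0.0/12)


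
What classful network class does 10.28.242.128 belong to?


First octet: 10
Binary: 00001010
0xxxxxxx -> Class A (1-126)
Class A, default mask 255.0.0.0 (/8)


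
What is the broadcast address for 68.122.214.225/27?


Network: 68.122.214.224/27
Host bits = 5
Set all host bits to 1:
Broadcast: 68.122.214.255


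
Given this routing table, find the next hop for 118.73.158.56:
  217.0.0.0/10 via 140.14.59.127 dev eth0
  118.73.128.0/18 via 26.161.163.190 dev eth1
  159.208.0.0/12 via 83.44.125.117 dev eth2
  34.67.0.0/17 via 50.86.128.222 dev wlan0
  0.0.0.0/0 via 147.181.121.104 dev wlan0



Longest prefix match for 118.73.158.56:
  /10 217.0.0.0: no
  /18 118.73.128.0: MATCH
  /12 159.208.0.0: no
  /17 34.67.0.0: no
  /0 0.0.0.0: MATCH
Selected: next-hop 26.161.163.190 via eth1 (matched /18)


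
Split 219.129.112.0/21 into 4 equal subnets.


New prefix = 21 + 2 = 23
Each subnet has 512 addresses
  219.129.112.0/23
  219.129.114.0/23
  219.129.116.0/23
  219.129.118.0/23
Subnets: 219.129.112.0/23, 219.129.114.0/23, 219.129.116.0/23, 219.129.118.0/23


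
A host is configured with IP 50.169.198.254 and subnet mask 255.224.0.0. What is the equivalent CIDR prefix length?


Binary: 11111111.11100000.00000000.00000000
Count leading 1s
Prefix: /11


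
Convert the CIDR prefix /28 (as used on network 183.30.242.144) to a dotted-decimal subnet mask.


/28 means 28 network bits, 4 host bits
Binary: 11111111111111111111111111110000
Mask: 255.255.255.240


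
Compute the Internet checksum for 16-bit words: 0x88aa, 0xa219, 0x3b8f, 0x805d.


Sum all words (with carry folding):
+ 0x88aa = 0x88aa
+ 0xa219 = 0x2ac4
+ 0x3b8f = 0x6653
+ 0x805d = 0xe6b0
One's complement: ~0xe6b0
Checksum = 0x194f


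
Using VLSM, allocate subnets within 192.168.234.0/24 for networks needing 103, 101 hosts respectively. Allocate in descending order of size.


103 hosts -> /25 (126 usable): 192.168.234.0/25
101 hosts -> /25 (126 usable): 192.168.234.128/25
Allocation: 192.168.234.0/25 (103 hosts, 126 usable); 192.168.234.128/25 (101 hosts, 126 usable)


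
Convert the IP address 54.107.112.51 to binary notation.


54 = 00110110
107 = 01101011
112 = 01110000
51 = 00110011
Binary: 00110110.01101011.01110000.00110011


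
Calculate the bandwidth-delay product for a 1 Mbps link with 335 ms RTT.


BDP = bandwidth * RTT
= 1 Mbps * 335 ms
= 1 * 1e6 * 335 / 1000 bits
= 335000 bits
= 41875 bytes
= 40.8936 KB
BDP = 335000 bits (41875 bytes)


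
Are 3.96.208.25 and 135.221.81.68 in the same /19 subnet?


Mask: 255.255.224.0
3.96.208.25 AND mask = 3.96.192.0
135.221.81.68 AND mask = 135.221.64.0
No, different subnets (3.96.192.0 vs 135.221.64.0)


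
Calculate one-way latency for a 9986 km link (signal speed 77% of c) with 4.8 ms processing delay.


Speed = 0.77 * 3e5 km/s = 231000 km/s
Propagation delay = 9986 / 231000 = 0.0432 s = 43.2294 ms
Processing delay = 4.8 ms
Total one-way latency = 48.0294 ms


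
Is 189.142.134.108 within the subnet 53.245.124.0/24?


Subnet network: 53.245.124.0
Test IP AND mask: 189.142.134.0
No, 189.142.134.108 is not in 53.245.124.0/24


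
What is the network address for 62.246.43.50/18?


IP:   00111110.11110110.00101011.00110010
Mask: 11111111.11111111.11000000.00000000
AND operation:
Net:  00111110.11110110.00000000.00000000
Network: 62.246.0.0/18


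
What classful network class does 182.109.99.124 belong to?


First octet: 182
Binary: 10110110
10xxxxxx -> Class B (128-191)
Class B, default mask 255.255.0.0 (/16)


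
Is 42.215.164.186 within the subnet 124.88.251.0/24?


Subnet network: 124.88.251.0
Test IP AND mask: 42.215.164.0
No, 42.215.164.186 is not in 124.88.251.0/24


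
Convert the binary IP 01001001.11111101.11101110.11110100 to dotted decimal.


01001001 = 73
11111101 = 253
11101110 = 238
11110100 = 244
IP: 73.253.238.244


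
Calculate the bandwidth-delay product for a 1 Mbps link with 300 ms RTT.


BDP = bandwidth * RTT
= 1 Mbps * 300 ms
= 1 * 1e6 * 300 / 1000 bits
= 300000 bits
= 37500 bytes
= 36.6211 KB
BDP = 300000 bits (37500 bytes)


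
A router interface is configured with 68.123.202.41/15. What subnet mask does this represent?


/15 means 15 network bits, 17 host bits
Binary: 11111111111111100000000000000000
Mask: 255.254.0.0


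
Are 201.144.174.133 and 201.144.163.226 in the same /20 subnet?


Mask: 255.255.240.0
201.144.174.133 AND mask = 201.144.160.0
201.144.163.226 AND mask = 201.144.160.0
Yes, same subnet (201.144.160.0)


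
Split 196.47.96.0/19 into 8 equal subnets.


New prefix = 19 + 3 = 22
Each subnet has 1024 addresses
  196.47.96.0/22
  196.47.100.0/22
  196.47.104.0/22
  196.47.108.0/22
  196.47.112.0/22
  196.47.116.0/22
  196.47.120.0/22
  196.47.124.0/22
Subnets: 196.47.96.0/22, 196.47.100.0/22, 196.47.104.0/22, 196.47.108.0/22, 196.47.112.0/22, 196.47.116.0/22, 196.47.120.0/22, 196.47.124.0/22


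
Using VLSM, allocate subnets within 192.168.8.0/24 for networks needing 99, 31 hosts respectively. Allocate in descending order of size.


99 hosts -> /25 (126 usable): 192.168.8.0/25
31 hosts -> /26 (62 usable): 192.168.8.128/26
Allocation: 192.168.8.0/25 (99 hosts, 126 usable); 192.168.8.128/26 (31 hosts, 62 usable)


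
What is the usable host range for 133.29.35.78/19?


Network: 133.29.32.0
Broadcast: 133.29.63.255
First usable = network + 1
Last usable = broadcast - 1
Range: 133.29.32.1 to 133.29.63.254


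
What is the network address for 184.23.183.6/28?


IP:   10111000.00010111.10110111.00000110
Mask: 11111111.11111111.11111111.11110000
AND operation:
Net:  10111000.00010111.10110111.00000000
Network: 184.23.183.0/28


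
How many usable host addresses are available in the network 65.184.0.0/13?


Host bits = 32 - 13 = 19
Total addresses = 2^19 = 524288
Usable = total - 2 (network and broadcast)
Usable hosts: 524286


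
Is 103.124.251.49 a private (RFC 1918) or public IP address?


RFC 1918 private ranges:
  10.0.0.0/8 (10.0.0.0 - 10.255.255.255)
  172.16.0.0/12 (172.16.0.0 - 172.31.255.255)
  192.168.0.0/16 (192.168.0.0 - 192.168.255.255)
Public (not in any RFC 1918 range)


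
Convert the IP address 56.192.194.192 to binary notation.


56 = 00111000
192 = 11000000
194 = 11000010
192 = 11000000
Binary: 00111000.11000000.11000010.11000000


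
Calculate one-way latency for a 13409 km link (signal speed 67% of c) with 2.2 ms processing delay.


Speed = 0.67 * 3e5 km/s = 201000 km/s
Propagation delay = 13409 / 201000 = 0.0667 s = 66.7114 ms
Processing delay = 2.2 ms
Total one-way latency = 68.9114 ms


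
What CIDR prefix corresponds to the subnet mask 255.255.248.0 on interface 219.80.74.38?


Binary: 11111111.11111111.11111000.00000000
Count leading 1s
Prefix: /21


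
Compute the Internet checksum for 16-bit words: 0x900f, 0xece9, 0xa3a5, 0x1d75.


Sum all words (with carry folding):
+ 0x900f = 0x900f
+ 0xece9 = 0x7cf9
+ 0xa3a5 = 0x209f
+ 0x1d75 = 0x3e14
One's complement: ~0x3e14
Checksum = 0xc1eb


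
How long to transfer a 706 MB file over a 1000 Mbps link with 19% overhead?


Effective throughput = 1000 * (1 - 19/100) = 810 Mbps
File size in Mb = 706 * 8 = 5648 Mb
Time = 5648 / 810
Time = 6.9728 seconds


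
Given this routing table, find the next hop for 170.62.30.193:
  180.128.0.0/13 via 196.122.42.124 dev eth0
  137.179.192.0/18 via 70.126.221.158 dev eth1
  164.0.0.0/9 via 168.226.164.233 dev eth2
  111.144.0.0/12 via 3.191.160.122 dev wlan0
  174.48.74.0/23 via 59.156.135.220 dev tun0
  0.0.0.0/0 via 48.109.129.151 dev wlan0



Longest prefix match for 170.62.30.193:
  /13 180.128.0.0: no
  /18 137.179.192.0: no
  /9 164.0.0.0: no
  /12 111.144.0.0: no
  /23 174.48.74.0: no
  /0 0.0.0.0: MATCH
Selected: next-hop 48.109.129.151 via wlan0 (matched /0)


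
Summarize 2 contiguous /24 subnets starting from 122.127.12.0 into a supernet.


Original prefix: /24
Number of subnets: 2 = 2^1
New prefix = 24 - 1 = 23
Supernet: 122.127.12.0/23


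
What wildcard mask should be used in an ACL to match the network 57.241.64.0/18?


Subnet mask: 255.255.192.0
Wildcard = 255.255.255.255 - subnet mask
255 - 255 = 0
255 - 255 = 0
255 - 192 = 63
255 - 0 = 255
Wildcard: 0.0.63.255


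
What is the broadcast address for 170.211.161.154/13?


Network: 170.208.0.0/13
Host bits = 19
Set all host bits to 1:
Broadcast: 170.215.255.255


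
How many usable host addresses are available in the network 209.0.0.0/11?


Host bits = 32 - 11 = 21
Total addresses = 2^21 = 2097152
Usable = total - 2 (network and broadcast)
Usable hosts: 2097150


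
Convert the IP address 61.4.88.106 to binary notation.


61 = 00111101
4 = 00000100
88 = 01011000
106 = 01101010
Binary: 00111101.00000100.01011000.01101010


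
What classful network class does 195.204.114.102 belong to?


First octet: 195
Binary: 11000011
110xxxxx -> Class C (192-223)
Class C, default mask 255.255.255.0 (/24)


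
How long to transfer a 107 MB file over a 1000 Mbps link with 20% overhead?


Effective throughput = 1000 * (1 - 20/100) = 800 Mbps
File size in Mb = 107 * 8 = 856 Mb
Time = 856 / 800
Time = 1.07 seconds


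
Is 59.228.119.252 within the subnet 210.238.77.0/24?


Subnet network: 210.238.77.0
Test IP AND mask: 59.228.119.0
No, 59.228.119.252 is not in 210.238.77.0/24


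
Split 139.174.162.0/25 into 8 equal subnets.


New prefix = 25 + 3 = 28
Each subnet has 16 addresses
  139.174.162.0/28
  139.174.162.16/28
  139.174.162.32/28
  139.174.162.48/28
  139.174.162.64/28
  139.174.162.80/28
  139.174.162.96/28
  139.174.162.112/28
Subnets: 139.174.162.0/28, 139.174.162.16/28, 139.174.162.32/28, 139.174.162.48/28, 139.174.162.64/28, 139.174.162.80/28, 139.174.162.96/28, 139.174.162.112/28


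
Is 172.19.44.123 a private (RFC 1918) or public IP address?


RFC 1918 private ranges:
  10.0.0.0/8 (10.0.0.0 - 10.255.255.255)
  172.16.0.0/12 (172.16.0.0 - 172.31.255.255)
  192.168.0.0/16 (192.168.0.0 - 192.168.255.255)
Private (in 172.16.0.0/12)


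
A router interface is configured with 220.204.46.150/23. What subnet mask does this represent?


/23 means 23 network bits, 9 host bits
Binary: 11111111111111111111111000000000
Mask: 255.255.254.0


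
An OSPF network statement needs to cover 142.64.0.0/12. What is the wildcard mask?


Subnet mask: 255.240.0.0
Wildcard = 255.255.255.255 - subnet mask
255 - 255 = 0
255 - 240 = 15
255 - 0 = 255
255 - 0 = 255
Wildcard: 0.15.255.255


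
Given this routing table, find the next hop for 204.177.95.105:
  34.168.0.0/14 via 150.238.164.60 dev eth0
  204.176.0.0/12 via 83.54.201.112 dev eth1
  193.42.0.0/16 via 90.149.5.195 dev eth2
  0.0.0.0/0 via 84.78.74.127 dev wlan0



Longest prefix match for 204.177.95.105:
  /14 34.168.0.0: no
  /12 204.176.0.0: MATCH
  /16 193.42.0.0: no
  /0 0.0.0.0: MATCH
Selected: next-hop 83.54.201.112 via eth1 (matched /12)


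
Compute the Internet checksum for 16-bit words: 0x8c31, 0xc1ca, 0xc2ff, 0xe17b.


Sum all words (with carry folding):
+ 0x8c31 = 0x8c31
+ 0xc1ca = 0x4dfc
+ 0xc2ff = 0x10fc
+ 0xe17b = 0xf277
One's complement: ~0xf277
Checksum = 0x0d88


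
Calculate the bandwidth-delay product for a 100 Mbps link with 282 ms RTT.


BDP = bandwidth * RTT
= 100 Mbps * 282 ms
= 100 * 1e6 * 282 / 1000 bits
= 28200000 bits
= 3525000 bytes
= 3442.3828 KB
BDP = 28200000 bits (3525000 bytes)
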